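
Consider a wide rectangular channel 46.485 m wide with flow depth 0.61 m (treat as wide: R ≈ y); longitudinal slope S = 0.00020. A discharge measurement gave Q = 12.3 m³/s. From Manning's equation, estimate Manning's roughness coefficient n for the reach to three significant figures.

A = b·y = 46.485 × 0.61 = 28.36 m²
Wide channel: R ≈ y = 0.61 m
n = (1/Q)·A·R^(2/3)·S^(1/2) = (1/12.3) × 28.36 × 0.7193 × 0.01414 = 0.02345

0.0234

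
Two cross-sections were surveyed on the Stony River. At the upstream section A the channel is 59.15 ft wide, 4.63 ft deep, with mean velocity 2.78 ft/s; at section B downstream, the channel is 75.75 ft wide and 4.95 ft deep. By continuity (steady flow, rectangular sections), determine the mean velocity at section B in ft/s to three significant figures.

2.03 ft/s

Q = A₁V₁ = (59.15×4.63) × 2.78 = 761.3 ft³/s
A₂ = 75.75 × 4.95 = 375.0 ft²
V₂ = Q/A₂ = 761.3/375.0 = 2.030 ft/s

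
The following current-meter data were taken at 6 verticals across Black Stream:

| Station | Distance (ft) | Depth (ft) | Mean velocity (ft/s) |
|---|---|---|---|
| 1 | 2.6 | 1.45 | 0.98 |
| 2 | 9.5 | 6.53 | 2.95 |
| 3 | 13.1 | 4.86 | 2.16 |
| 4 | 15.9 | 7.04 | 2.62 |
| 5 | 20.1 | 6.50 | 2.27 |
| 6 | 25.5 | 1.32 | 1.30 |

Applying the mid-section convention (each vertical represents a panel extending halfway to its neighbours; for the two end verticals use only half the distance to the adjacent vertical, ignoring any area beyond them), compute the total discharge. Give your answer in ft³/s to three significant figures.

280 ft³/s

w_1 = (9.5 − 2.6)/2 = 3.45 ft; q_1 = 0.98 × 1.45 × 3.45 = 4.902 ft³/s
w_2 = (13.1 − 2.6)/2 = 5.25 ft; q_2 = 2.95 × 6.53 × 5.25 = 101.1 ft³/s
w_3 = (15.9 − 9.5)/2 = 3.2 ft; q_3 = 2.16 × 4.86 × 3.2 = 33.59 ft³/s
w_4 = (20.1 − 13.1)/2 = 3.5 ft; q_4 = 2.62 × 7.04 × 3.5 = 64.56 ft³/s
w_5 = (25.5 − 15.9)/2 = 4.8 ft; q_5 = 2.27 × 6.50 × 4.8 = 70.82 ft³/s
w_6 = (25.5 − 20.1)/2 = 2.7 ft; q_6 = 1.30 × 1.32 × 2.7 = 4.633 ft³/s
Q = Σ qᵢ = 279.6 ft³/s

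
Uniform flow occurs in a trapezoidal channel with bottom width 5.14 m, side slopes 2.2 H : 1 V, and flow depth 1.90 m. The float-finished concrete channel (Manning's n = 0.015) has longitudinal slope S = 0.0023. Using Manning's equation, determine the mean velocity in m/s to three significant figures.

A = (b + z·y)·y = (5.14 + 2.2×1.90)×1.90 = 17.71 m²
P = b + 2y√(1+z²) = 5.14 + 2×1.90×√(1+2.2²) = 14.32 m
R = A/P = 17.71/14.32 = 1.236 m
Q = (1/n)·A·R^(2/3)·S^(1/2) = (1/0.015) × 17.71 × 1.236^(2/3) × 0.0023^(1/2) = 65.22 m³/s
V = Q/A = 65.22/17.71 = 3.683 m/s

3.68 m/s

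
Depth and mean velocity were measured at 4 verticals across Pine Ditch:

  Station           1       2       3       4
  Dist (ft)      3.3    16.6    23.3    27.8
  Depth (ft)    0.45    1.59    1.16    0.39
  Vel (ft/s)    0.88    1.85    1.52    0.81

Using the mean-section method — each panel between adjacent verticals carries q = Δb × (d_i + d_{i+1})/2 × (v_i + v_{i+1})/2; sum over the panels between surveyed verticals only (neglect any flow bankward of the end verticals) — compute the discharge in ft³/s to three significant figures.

Panel 1-2: Δb = 13.3 ft, d̄ = (0.45+1.59)/2 = 1.02, v̄ = (0.88+1.85)/2 = 1.365 → q = 13.3×1.02×1.365 = 18.52 ft³/s
Panel 2-3: Δb = 6.7 ft, d̄ = (1.59+1.16)/2 = 1.375, v̄ = (1.85+1.52)/2 = 1.685 → q = 6.7×1.375×1.685 = 15.52 ft³/s
Panel 3-4: Δb = 4.5 ft, d̄ = (1.16+0.39)/2 = 0.775, v̄ = (1.52+0.81)/2 = 1.165 → q = 4.5×0.775×1.165 = 4.063 ft³/s
Q = Σ q = 38.10 ft³/s

38.1 ft³/s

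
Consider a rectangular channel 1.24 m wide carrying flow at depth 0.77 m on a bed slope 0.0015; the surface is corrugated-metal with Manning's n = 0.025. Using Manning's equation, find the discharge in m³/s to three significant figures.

0.725 m³/s

A = b·y = 1.24 × 0.77 = 0.9548 m²
P = b + 2y = 1.24 + 2×0.77 = 2.780 m
R = A/P = 0.9548/2.780 = 0.3435 m
Q = (1/n)·A·R^(2/3)·S^(1/2) = (1/0.025) × 0.9548 × 0.3435^(2/3) × 0.0015^(1/2) = 0.7254 m³/s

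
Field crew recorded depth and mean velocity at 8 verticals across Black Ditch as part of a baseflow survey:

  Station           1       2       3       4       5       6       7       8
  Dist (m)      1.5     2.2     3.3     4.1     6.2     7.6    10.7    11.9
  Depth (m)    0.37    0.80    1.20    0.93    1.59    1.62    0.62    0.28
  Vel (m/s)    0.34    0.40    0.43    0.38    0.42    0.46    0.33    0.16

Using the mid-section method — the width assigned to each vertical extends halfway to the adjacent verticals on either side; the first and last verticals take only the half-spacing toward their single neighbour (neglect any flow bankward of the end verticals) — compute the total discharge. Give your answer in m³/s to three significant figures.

4.65 m³/s

w_1 = (2.2 − 1.5)/2 = 0.35 m; q_1 = 0.34 × 0.37 × 0.35 = 0.04403 m³/s
w_2 = (3.3 − 1.5)/2 = 0.9 m; q_2 = 0.40 × 0.80 × 0.9 = 0.2880 m³/s
w_3 = (4.1 − 2.2)/2 = 0.95 m; q_3 = 0.43 × 1.20 × 0.95 = 0.4902 m³/s
w_4 = (6.2 − 3.3)/2 = 1.45 m; q_4 = 0.38 × 0.93 × 1.45 = 0.5124 m³/s
w_5 = (7.6 − 4.1)/2 = 1.75 m; q_5 = 0.42 × 1.59 × 1.75 = 1.169 m³/s
w_6 = (10.7 − 6.2)/2 = 2.25 m; q_6 = 0.46 × 1.62 × 2.25 = 1.677 m³/s
w_7 = (11.9 − 7.6)/2 = 2.15 m; q_7 = 0.33 × 0.62 × 2.15 = 0.4399 m³/s
w_8 = (11.9 − 10.7)/2 = 0.6 m; q_8 = 0.16 × 0.28 × 0.6 = 0.02688 m³/s
Q = Σ qᵢ = 4.647 m³/s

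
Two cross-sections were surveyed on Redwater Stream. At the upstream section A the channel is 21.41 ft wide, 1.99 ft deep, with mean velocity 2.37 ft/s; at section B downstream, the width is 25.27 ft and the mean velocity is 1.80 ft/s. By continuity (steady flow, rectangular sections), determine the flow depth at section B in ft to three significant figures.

Q = A₁V₁ = (21.41×1.99) × 2.37 = 101.0 ft³/s
d₂ = Q/(b₂ V₂) = 101.0/(25.27×1.80) = 2.220 ft

2.22 ft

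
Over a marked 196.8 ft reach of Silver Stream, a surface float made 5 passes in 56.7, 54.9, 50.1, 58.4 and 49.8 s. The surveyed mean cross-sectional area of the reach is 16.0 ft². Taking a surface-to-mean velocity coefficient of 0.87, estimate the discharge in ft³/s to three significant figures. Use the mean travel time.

50.7 ft³/s

t̄ = (56.7 + 54.9 + 50.1 + 58.4 + 49.8) / 5 = 53.98 s
v_surface = L / t̄ = 196.8 / 53.98 = 3.646 ft/s
v_mean = 0.87 × 3.646 = 3.172 ft/s
Q = A × v_mean = 16.0 × 3.172 = 50.75 ft³/s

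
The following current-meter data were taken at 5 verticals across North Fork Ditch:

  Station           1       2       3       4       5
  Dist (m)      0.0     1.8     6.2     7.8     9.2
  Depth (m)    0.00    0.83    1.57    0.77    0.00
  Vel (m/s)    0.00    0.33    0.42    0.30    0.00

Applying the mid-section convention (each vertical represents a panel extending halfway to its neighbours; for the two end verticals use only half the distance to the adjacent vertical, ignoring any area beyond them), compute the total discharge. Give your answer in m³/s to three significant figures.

3.17 m³/s

w_2 = (6.2 − 0.0)/2 = 3.1 m; q_2 = 0.33 × 0.83 × 3.1 = 0.8491 m³/s
w_3 = (7.8 − 1.8)/2 = 3 m; q_3 = 0.42 × 1.57 × 3 = 1.978 m³/s
w_4 = (9.2 − 6.2)/2 = 1.5 m; q_4 = 0.30 × 0.77 × 1.5 = 0.3465 m³/s
Stations 1, 5 contribute zero (depth or velocity is 0).
Q = Σ qᵢ = 3.174 m³/s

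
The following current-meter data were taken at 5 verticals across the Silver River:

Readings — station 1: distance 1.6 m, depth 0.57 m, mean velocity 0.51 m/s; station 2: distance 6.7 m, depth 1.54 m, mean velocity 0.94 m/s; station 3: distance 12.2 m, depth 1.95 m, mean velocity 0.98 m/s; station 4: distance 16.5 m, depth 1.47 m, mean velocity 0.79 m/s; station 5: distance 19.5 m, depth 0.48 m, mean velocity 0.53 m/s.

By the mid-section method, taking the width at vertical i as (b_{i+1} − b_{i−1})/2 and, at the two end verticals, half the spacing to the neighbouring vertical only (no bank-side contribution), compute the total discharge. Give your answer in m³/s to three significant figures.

22.4 m³/s

w_1 = (6.7 − 1.6)/2 = 2.55 m; q_1 = 0.51 × 0.57 × 2.55 = 0.7413 m³/s
w_2 = (12.2 − 1.6)/2 = 5.3 m; q_2 = 0.94 × 1.54 × 5.3 = 7.672 m³/s
w_3 = (16.5 − 6.7)/2 = 4.9 m; q_3 = 0.98 × 1.95 × 4.9 = 9.364 m³/s
w_4 = (19.5 − 12.2)/2 = 3.65 m; q_4 = 0.79 × 1.47 × 3.65 = 4.239 m³/s
w_5 = (19.5 − 16.5)/2 = 1.5 m; q_5 = 0.53 × 0.48 × 1.5 = 0.3816 m³/s
Q = Σ qᵢ = 22.40 m³/s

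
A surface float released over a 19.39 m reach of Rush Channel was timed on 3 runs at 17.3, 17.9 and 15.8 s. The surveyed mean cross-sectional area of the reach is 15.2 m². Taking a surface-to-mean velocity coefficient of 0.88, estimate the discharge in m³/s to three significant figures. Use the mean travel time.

15.3 m³/s

t̄ = (17.3 + 17.9 + 15.8) / 3 = 17 s
v_surface = L / t̄ = 19.39 / 17 = 1.141 m/s
v_mean = 0.88 × 1.141 = 1.004 m/s
Q = A × v_mean = 15.2 × 1.004 = 15.26 m³/s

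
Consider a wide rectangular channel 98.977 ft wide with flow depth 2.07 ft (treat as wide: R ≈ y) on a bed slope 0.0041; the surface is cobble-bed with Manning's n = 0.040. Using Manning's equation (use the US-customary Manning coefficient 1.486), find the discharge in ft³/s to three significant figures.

A = b·y = 98.977 × 2.07 = 204.9 ft²
Wide channel: R ≈ y = 2.07 ft
Q = (1.486/n)·A·R^(2/3)·S^(1/2) = (1.486/0.040) × 204.9 × 2.070^(2/3) × 0.0041^(1/2) = 791.6 ft³/s

792 ft³/s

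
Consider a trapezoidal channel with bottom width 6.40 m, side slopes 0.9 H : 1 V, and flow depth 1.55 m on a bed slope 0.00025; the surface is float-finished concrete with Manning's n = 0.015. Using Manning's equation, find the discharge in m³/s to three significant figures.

13.9 m³/s

A = (b + z·y)·y = (6.40 + 0.9×1.55)×1.55 = 12.08 m²
P = b + 2y√(1+z²) = 6.40 + 2×1.55×√(1+0.9²) = 10.57 m
R = A/P = 12.08/10.57 = 1.143 m
Q = (1/n)·A·R^(2/3)·S^(1/2) = (1/0.015) × 12.08 × 1.143^(2/3) × 0.00025^(1/2) = 13.92 m³/s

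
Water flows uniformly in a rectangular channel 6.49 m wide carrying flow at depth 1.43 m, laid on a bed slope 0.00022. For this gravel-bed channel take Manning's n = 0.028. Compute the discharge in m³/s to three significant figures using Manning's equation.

4.89 m³/s

A = b·y = 6.49 × 1.43 = 9.281 m²
P = b + 2y = 6.49 + 2×1.43 = 9.350 m
R = A/P = 9.281/9.350 = 0.9926 m
Q = (1/n)·A·R^(2/3)·S^(1/2) = (1/0.028) × 9.281 × 0.9926^(2/3) × 0.00022^(1/2) = 4.892 m³/s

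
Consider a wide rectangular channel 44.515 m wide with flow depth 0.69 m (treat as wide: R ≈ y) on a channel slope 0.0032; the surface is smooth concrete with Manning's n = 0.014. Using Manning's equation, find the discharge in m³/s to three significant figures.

A = b·y = 44.515 × 0.69 = 30.72 m²
Wide channel: R ≈ y = 0.69 m
Q = (1/n)·A·R^(2/3)·S^(1/2) = (1/0.014) × 30.72 × 0.6900^(2/3) × 0.0032^(1/2) = 96.91 m³/s

96.9 m³/s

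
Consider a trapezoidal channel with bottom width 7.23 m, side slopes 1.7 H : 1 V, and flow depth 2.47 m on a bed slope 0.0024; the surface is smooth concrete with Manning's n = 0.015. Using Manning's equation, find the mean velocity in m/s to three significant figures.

A = (b + z·y)·y = (7.23 + 1.7×2.47)×2.47 = 28.23 m²
P = b + 2y√(1+z²) = 7.23 + 2×2.47×√(1+1.7²) = 16.97 m
R = A/P = 28.23/16.97 = 1.663 m
Q = (1/n)·A·R^(2/3)·S^(1/2) = (1/0.015) × 28.23 × 1.663^(2/3) × 0.0024^(1/2) = 129.4 m³/s
V = Q/A = 129.4/28.23 = 4.585 m/s

4.58 m/s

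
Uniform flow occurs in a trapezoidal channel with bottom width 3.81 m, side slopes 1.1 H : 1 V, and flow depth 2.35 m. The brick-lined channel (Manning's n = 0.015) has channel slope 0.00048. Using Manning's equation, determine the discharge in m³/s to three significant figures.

27.4 m³/s

A = (b + z·y)·y = (3.81 + 1.1×2.35)×2.35 = 15.03 m²
P = b + 2y√(1+z²) = 3.81 + 2×2.35×√(1+1.1²) = 10.80 m
R = A/P = 15.03/10.80 = 1.392 m
Q = (1/n)·A·R^(2/3)·S^(1/2) = (1/0.015) × 15.03 × 1.392^(2/3) × 0.00048^(1/2) = 27.36 m³/s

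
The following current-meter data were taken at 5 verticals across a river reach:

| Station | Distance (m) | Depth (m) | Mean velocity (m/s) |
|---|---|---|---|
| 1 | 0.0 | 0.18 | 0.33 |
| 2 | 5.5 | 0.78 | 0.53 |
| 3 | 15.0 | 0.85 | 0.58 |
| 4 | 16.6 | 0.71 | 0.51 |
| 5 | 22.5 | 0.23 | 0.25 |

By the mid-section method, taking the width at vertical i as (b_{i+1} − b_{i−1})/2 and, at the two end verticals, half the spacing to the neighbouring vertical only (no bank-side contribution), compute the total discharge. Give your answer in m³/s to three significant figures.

7.53 m³/s

w_1 = (5.5 − 0.0)/2 = 2.75 m; q_1 = 0.33 × 0.18 × 2.75 = 0.1634 m³/s
w_2 = (15.0 − 0.0)/2 = 7.5 m; q_2 = 0.53 × 0.78 × 7.5 = 3.101 m³/s
w_3 = (16.6 − 5.5)/2 = 5.55 m; q_3 = 0.58 × 0.85 × 5.55 = 2.736 m³/s
w_4 = (22.5 − 15.0)/2 = 3.75 m; q_4 = 0.51 × 0.71 × 3.75 = 1.358 m³/s
w_5 = (22.5 − 16.6)/2 = 2.95 m; q_5 = 0.25 × 0.23 × 2.95 = 0.1696 m³/s
Q = Σ qᵢ = 7.528 m³/s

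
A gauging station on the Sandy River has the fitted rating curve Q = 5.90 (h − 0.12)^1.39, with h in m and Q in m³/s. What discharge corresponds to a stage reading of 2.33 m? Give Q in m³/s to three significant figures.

Q = 5.90 × (2.33 − 0.12)^1.39 = 5.90 × 2.21^1.39 = 17.76 m³/s

17.8 m³/s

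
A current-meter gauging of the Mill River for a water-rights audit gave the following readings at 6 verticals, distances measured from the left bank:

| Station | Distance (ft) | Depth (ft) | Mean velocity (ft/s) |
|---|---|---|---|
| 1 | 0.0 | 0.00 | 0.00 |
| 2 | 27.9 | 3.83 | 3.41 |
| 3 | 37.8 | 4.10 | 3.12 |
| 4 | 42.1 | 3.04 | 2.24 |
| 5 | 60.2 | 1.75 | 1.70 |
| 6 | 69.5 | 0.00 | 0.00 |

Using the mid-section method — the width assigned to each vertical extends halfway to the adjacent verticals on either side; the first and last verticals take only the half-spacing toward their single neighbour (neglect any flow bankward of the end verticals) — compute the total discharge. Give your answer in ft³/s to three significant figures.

455 ft³/s

w_2 = (37.8 − 0.0)/2 = 18.9 ft; q_2 = 3.41 × 3.83 × 18.9 = 246.8 ft³/s
w_3 = (42.1 − 27.9)/2 = 7.1 ft; q_3 = 3.12 × 4.10 × 7.1 = 90.82 ft³/s
w_4 = (60.2 − 37.8)/2 = 11.2 ft; q_4 = 2.24 × 3.04 × 11.2 = 76.27 ft³/s
w_5 = (69.5 − 42.1)/2 = 13.7 ft; q_5 = 1.70 × 1.75 × 13.7 = 40.76 ft³/s
Stations 1, 6 contribute zero (depth or velocity is 0).
Q = Σ qᵢ = 454.7 ft³/s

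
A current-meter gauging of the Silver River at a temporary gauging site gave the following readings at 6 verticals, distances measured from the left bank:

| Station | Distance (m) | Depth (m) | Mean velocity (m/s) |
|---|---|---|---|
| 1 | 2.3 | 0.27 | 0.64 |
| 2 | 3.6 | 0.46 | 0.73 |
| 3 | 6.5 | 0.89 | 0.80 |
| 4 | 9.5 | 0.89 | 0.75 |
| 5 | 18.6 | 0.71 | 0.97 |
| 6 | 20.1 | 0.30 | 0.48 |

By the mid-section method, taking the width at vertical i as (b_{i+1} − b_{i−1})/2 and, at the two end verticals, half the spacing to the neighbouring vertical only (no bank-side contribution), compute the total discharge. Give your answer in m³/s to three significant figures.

w_1 = (3.6 − 2.3)/2 = 0.65 m; q_1 = 0.64 × 0.27 × 0.65 = 0.1123 m³/s
w_2 = (6.5 − 2.3)/2 = 2.1 m; q_2 = 0.73 × 0.46 × 2.1 = 0.7052 m³/s
w_3 = (9.5 − 3.6)/2 = 2.95 m; q_3 = 0.80 × 0.89 × 2.95 = 2.100 m³/s
w_4 = (18.6 − 6.5)/2 = 6.05 m; q_4 = 0.75 × 0.89 × 6.05 = 4.038 m³/s
w_5 = (20.1 − 9.5)/2 = 5.3 m; q_5 = 0.97 × 0.71 × 5.3 = 3.650 m³/s
w_6 = (20.1 − 18.6)/2 = 0.75 m; q_6 = 0.48 × 0.30 × 0.75 = 0.1080 m³/s
Q = Σ qᵢ = 10.71 m³/s

10.7 m³/s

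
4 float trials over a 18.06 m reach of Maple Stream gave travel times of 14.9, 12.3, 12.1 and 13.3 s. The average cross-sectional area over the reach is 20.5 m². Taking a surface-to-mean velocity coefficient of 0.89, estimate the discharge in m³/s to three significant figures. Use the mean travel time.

t̄ = (14.9 + 12.3 + 12.1 + 13.3) / 4 = 13.15 s
v_surface = L / t̄ = 18.06 / 13.15 = 1.373 m/s
v_mean = 0.89 × 1.373 = 1.222 m/s
Q = A × v_mean = 20.5 × 1.222 = 25.06 m³/s

25.1 m³/s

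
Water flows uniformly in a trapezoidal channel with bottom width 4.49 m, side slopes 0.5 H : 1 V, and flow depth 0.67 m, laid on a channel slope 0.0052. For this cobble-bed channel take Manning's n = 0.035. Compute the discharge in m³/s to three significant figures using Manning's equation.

4.42 m³/s

A = (b + z·y)·y = (4.49 + 0.5×0.67)×0.67 = 3.233 m²
P = b + 2y√(1+z²) = 4.49 + 2×0.67×√(1+0.5²) = 5.988 m
R = A/P = 3.233/5.988 = 0.5399 m
Q = (1/n)·A·R^(2/3)·S^(1/2) = (1/0.035) × 3.233 × 0.5399^(2/3) × 0.0052^(1/2) = 4.416 m³/s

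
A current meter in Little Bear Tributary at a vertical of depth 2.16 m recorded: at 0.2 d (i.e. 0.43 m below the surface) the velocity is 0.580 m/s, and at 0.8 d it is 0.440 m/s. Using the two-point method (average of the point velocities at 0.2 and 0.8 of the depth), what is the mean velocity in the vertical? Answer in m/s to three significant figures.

v̄ = (0.580 + 0.440) / 2 = 0.5100 m/s

0.510 m/s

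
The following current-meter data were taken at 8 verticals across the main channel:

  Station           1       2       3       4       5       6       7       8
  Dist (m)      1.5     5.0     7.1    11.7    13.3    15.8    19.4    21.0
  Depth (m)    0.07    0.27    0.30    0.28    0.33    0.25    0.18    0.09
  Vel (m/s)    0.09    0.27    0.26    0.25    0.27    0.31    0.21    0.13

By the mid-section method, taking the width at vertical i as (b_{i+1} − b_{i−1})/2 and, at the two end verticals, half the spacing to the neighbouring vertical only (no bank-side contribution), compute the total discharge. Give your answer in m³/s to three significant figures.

1.22 m³/s

w_1 = (5.0 − 1.5)/2 = 1.75 m; q_1 = 0.09 × 0.07 × 1.75 = 0.01103 m³/s
w_2 = (7.1 − 1.5)/2 = 2.8 m; q_2 = 0.27 × 0.27 × 2.8 = 0.2041 m³/s
w_3 = (11.7 − 5.0)/2 = 3.35 m; q_3 = 0.26 × 0.30 × 3.35 = 0.2613 m³/s
w_4 = (13.3 − 7.1)/2 = 3.1 m; q_4 = 0.25 × 0.28 × 3.1 = 0.2170 m³/s
w_5 = (15.8 − 11.7)/2 = 2.05 m; q_5 = 0.27 × 0.33 × 2.05 = 0.1827 m³/s
w_6 = (19.4 − 13.3)/2 = 3.05 m; q_6 = 0.31 × 0.25 × 3.05 = 0.2364 m³/s
w_7 = (21.0 − 15.8)/2 = 2.6 m; q_7 = 0.21 × 0.18 × 2.6 = 0.09828 m³/s
w_8 = (21.0 − 19.4)/2 = 0.8 m; q_8 = 0.13 × 0.09 × 0.8 = 0.009360 m³/s
Q = Σ qᵢ = 1.220 m³/s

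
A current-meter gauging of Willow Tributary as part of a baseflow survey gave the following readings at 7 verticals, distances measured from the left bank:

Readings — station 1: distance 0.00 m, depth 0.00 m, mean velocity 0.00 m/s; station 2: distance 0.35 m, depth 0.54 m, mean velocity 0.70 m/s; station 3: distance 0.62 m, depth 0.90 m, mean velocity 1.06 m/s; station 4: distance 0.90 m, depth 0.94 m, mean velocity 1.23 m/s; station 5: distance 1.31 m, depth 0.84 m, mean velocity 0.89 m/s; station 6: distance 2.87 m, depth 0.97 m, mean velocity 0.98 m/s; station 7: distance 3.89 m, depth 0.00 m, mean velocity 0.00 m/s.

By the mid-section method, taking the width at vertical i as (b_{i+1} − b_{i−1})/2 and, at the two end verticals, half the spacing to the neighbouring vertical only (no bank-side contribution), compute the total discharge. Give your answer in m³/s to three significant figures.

w_2 = (0.62 − 0.00)/2 = 0.31 m; q_2 = 0.70 × 0.54 × 0.31 = 0.1172 m³/s
w_3 = (0.90 − 0.35)/2 = 0.275 m; q_3 = 1.06 × 0.90 × 0.275 = 0.2624 m³/s
w_4 = (1.31 − 0.62)/2 = 0.345 m; q_4 = 1.23 × 0.94 × 0.345 = 0.3989 m³/s
w_5 = (2.87 − 0.90)/2 = 0.985 m; q_5 = 0.89 × 0.84 × 0.985 = 0.7364 m³/s
w_6 = (3.89 − 1.31)/2 = 1.29 m; q_6 = 0.98 × 0.97 × 1.29 = 1.226 m³/s
Stations 1, 7 contribute zero (depth or velocity is 0).
Q = Σ qᵢ = 2.741 m³/s

2.74 m³/s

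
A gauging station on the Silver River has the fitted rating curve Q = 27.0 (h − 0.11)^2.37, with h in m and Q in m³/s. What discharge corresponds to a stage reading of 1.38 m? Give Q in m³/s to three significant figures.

47.6 m³/s

Q = 27.0 × (1.38 − 0.11)^2.37 = 27.0 × 1.27^2.37 = 47.57 m³/s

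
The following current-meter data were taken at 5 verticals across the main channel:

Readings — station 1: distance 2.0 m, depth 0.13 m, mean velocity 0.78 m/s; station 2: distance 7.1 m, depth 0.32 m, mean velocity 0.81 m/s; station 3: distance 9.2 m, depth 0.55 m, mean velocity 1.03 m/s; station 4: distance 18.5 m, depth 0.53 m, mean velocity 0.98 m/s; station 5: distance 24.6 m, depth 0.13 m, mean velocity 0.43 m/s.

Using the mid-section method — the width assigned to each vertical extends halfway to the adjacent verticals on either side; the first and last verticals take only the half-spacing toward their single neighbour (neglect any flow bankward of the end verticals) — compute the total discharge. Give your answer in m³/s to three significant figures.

w_1 = (7.1 − 2.0)/2 = 2.55 m; q_1 = 0.78 × 0.13 × 2.55 = 0.2586 m³/s
w_2 = (9.2 − 2.0)/2 = 3.6 m; q_2 = 0.81 × 0.32 × 3.6 = 0.9331 m³/s
w_3 = (18.5 − 7.1)/2 = 5.7 m; q_3 = 1.03 × 0.55 × 5.7 = 3.229 m³/s
w_4 = (24.6 − 9.2)/2 = 7.7 m; q_4 = 0.98 × 0.53 × 7.7 = 3.999 m³/s
w_5 = (24.6 − 18.5)/2 = 3.05 m; q_5 = 0.43 × 0.13 × 3.05 = 0.1705 m³/s
Q = Σ qᵢ = 8.591 m³/s

8.59 m³/s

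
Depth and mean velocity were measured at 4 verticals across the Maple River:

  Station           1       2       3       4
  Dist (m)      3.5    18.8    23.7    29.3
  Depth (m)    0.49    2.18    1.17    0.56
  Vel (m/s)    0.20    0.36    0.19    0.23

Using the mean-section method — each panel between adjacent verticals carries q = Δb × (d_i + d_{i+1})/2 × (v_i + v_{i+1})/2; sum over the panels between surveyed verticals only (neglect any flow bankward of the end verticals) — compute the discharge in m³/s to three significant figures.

8.99 m³/s

Panel 1-2: Δb = 15.3 m, d̄ = (0.49+2.18)/2 = 1.335, v̄ = (0.20+0.36)/2 = 0.28 → q = 15.3×1.335×0.28 = 5.719 m³/s
Panel 2-3: Δb = 4.9 m, d̄ = (2.18+1.17)/2 = 1.675, v̄ = (0.36+0.19)/2 = 0.275 → q = 4.9×1.675×0.275 = 2.257 m³/s
Panel 3-4: Δb = 5.6 m, d̄ = (1.17+0.56)/2 = 0.865, v̄ = (0.19+0.23)/2 = 0.21 → q = 5.6×0.865×0.21 = 1.017 m³/s
Q = Σ q = 8.993 m³/s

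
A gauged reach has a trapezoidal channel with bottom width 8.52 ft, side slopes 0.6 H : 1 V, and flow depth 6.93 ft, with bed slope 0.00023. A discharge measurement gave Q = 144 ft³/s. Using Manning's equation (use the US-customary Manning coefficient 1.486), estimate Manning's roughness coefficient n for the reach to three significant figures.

A = (b + z·y)·y = (8.52 + 0.6×6.93)×6.93 = 87.86 ft²
P = b + 2y√(1+z²) = 8.52 + 2×6.93×√(1+0.6²) = 24.68 ft
R = A/P = 87.86/24.68 = 3.559 ft
n = (1.486/Q)·A·R^(2/3)·S^(1/2) = (1.486/144) × 87.86 × 2.331 × 0.01517 = 0.03205

0.0321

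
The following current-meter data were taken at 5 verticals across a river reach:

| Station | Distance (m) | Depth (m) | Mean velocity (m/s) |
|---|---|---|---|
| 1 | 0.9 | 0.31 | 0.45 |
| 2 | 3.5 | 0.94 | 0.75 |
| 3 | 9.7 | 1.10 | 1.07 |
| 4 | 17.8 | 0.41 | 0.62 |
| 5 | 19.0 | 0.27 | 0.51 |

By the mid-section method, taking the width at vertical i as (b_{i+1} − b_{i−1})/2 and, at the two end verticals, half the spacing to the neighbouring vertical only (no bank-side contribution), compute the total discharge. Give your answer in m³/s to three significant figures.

13.0 m³/s

w_1 = (3.5 − 0.9)/2 = 1.3 m; q_1 = 0.45 × 0.31 × 1.3 = 0.1814 m³/s
w_2 = (9.7 − 0.9)/2 = 4.4 m; q_2 = 0.75 × 0.94 × 4.4 = 3.102 m³/s
w_3 = (17.8 − 3.5)/2 = 7.15 m; q_3 = 1.07 × 1.10 × 7.15 = 8.416 m³/s
w_4 = (19.0 − 9.7)/2 = 4.65 m; q_4 = 0.62 × 0.41 × 4.65 = 1.182 m³/s
w_5 = (19.0 − 17.8)/2 = 0.6 m; q_5 = 0.51 × 0.27 × 0.6 = 0.08262 m³/s
Q = Σ qᵢ = 12.96 m³/s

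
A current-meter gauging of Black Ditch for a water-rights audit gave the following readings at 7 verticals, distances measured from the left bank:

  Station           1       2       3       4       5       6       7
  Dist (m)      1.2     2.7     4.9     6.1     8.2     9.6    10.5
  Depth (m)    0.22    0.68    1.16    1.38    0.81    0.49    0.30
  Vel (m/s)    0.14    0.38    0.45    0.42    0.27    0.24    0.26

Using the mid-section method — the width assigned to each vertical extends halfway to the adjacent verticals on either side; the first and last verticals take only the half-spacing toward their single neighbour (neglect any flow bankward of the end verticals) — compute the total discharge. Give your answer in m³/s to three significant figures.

2.90 m³/s

w_1 = (2.7 − 1.2)/2 = 0.75 m; q_1 = 0.14 × 0.22 × 0.75 = 0.02310 m³/s
w_2 = (4.9 − 1.2)/2 = 1.85 m; q_2 = 0.38 × 0.68 × 1.85 = 0.4780 m³/s
w_3 = (6.1 − 2.7)/2 = 1.7 m; q_3 = 0.45 × 1.16 × 1.7 = 0.8874 m³/s
w_4 = (8.2 − 4.9)/2 = 1.65 m; q_4 = 0.42 × 1.38 × 1.65 = 0.9563 m³/s
w_5 = (9.6 − 6.1)/2 = 1.75 m; q_5 = 0.27 × 0.81 × 1.75 = 0.3827 m³/s
w_6 = (10.5 − 8.2)/2 = 1.15 m; q_6 = 0.24 × 0.49 × 1.15 = 0.1352 m³/s
w_7 = (10.5 − 9.6)/2 = 0.45 m; q_7 = 0.26 × 0.30 × 0.45 = 0.03510 m³/s
Q = Σ qᵢ = 2.898 m³/s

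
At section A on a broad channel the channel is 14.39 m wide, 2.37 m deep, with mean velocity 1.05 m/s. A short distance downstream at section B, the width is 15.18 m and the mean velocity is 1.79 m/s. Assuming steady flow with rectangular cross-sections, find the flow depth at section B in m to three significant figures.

1.32 m

Q = A₁V₁ = (14.39×2.37) × 1.05 = 35.81 m³/s
d₂ = Q/(b₂ V₂) = 35.81/(15.18×1.79) = 1.318 m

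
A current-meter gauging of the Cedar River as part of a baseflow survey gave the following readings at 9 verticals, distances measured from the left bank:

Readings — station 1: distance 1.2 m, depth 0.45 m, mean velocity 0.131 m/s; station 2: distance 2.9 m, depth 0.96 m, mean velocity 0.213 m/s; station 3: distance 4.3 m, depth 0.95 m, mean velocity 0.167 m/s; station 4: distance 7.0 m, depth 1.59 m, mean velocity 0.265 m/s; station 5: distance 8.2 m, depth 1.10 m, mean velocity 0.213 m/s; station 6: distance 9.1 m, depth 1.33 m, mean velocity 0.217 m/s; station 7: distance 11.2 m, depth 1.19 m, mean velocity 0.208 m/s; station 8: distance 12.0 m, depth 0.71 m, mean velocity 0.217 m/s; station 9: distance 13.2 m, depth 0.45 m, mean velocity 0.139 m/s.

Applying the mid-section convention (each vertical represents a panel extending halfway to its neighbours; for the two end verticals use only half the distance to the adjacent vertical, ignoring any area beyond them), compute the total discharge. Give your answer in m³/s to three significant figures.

w_1 = (2.9 − 1.2)/2 = 0.85 m; q_1 = 0.131 × 0.45 × 0.85 = 0.05011 m³/s
w_2 = (4.3 − 1.2)/2 = 1.55 m; q_2 = 0.213 × 0.96 × 1.55 = 0.3169 m³/s
w_3 = (7.0 − 2.9)/2 = 2.05 m; q_3 = 0.167 × 0.95 × 2.05 = 0.3252 m³/s
w_4 = (8.2 − 4.3)/2 = 1.95 m; q_4 = 0.265 × 1.59 × 1.95 = 0.8216 m³/s
w_5 = (9.1 − 7.0)/2 = 1.05 m; q_5 = 0.213 × 1.10 × 1.05 = 0.2460 m³/s
w_6 = (11.2 − 8.2)/2 = 1.5 m; q_6 = 0.217 × 1.33 × 1.5 = 0.4329 m³/s
w_7 = (12.0 − 9.1)/2 = 1.45 m; q_7 = 0.208 × 1.19 × 1.45 = 0.3589 m³/s
w_8 = (13.2 − 11.2)/2 = 1 m; q_8 = 0.217 × 0.71 × 1 = 0.1541 m³/s
w_9 = (13.2 − 12.0)/2 = 0.6 m; q_9 = 0.139 × 0.45 × 0.6 = 0.03753 m³/s
Q = Σ qᵢ = 2.743 m³/s

2.74 m³/s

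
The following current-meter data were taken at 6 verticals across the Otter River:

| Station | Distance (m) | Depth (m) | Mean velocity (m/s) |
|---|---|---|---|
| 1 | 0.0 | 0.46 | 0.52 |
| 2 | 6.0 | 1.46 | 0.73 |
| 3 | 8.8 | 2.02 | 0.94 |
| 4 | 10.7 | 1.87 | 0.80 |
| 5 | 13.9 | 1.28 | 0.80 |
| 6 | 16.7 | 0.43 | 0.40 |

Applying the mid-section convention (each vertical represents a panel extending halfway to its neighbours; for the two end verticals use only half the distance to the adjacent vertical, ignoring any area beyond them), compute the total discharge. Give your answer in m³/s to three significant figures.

w_1 = (6.0 − 0.0)/2 = 3 m; q_1 = 0.52 × 0.46 × 3 = 0.7176 m³/s
w_2 = (8.8 − 0.0)/2 = 4.4 m; q_2 = 0.73 × 1.46 × 4.4 = 4.690 m³/s
w_3 = (10.7 − 6.0)/2 = 2.35 m; q_3 = 0.94 × 2.02 × 2.35 = 4.462 m³/s
w_4 = (13.9 − 8.8)/2 = 2.55 m; q_4 = 0.80 × 1.87 × 2.55 = 3.815 m³/s
w_5 = (16.7 − 10.7)/2 = 3 m; q_5 = 0.80 × 1.28 × 3 = 3.072 m³/s
w_6 = (16.7 − 13.9)/2 = 1.4 m; q_6 = 0.40 × 0.43 × 1.4 = 0.2408 m³/s
Q = Σ qᵢ = 17.00 m³/s

17.0 m³/s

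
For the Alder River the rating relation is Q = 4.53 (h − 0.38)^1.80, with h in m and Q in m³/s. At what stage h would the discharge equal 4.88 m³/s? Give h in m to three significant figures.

h − h₀ = (Q/C)^(1/b) = (4.88/4.53)^(1/1.80) = 1.042 m
h = 0.38 + 1.042 = 1.422 m

1.42 m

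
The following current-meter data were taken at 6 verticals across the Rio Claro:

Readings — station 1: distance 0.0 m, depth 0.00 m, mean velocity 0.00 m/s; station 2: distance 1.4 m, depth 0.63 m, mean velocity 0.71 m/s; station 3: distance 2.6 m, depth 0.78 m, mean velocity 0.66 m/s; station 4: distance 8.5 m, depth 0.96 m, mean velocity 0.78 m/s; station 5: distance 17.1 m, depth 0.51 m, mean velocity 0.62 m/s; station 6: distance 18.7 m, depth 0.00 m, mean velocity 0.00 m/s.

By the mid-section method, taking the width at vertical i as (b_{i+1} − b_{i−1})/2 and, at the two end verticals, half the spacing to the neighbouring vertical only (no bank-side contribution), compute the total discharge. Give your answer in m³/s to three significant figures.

9.45 m³/s

w_2 = (2.6 − 0.0)/2 = 1.3 m; q_2 = 0.71 × 0.63 × 1.3 = 0.5815 m³/s
w_3 = (8.5 − 1.4)/2 = 3.55 m; q_3 = 0.66 × 0.78 × 3.55 = 1.828 m³/s
w_4 = (17.1 − 2.6)/2 = 7.25 m; q_4 = 0.78 × 0.96 × 7.25 = 5.429 m³/s
w_5 = (18.7 − 8.5)/2 = 5.1 m; q_5 = 0.62 × 0.51 × 5.1 = 1.613 m³/s
Stations 1, 6 contribute zero (depth or velocity is 0).
Q = Σ qᵢ = 9.450 m³/s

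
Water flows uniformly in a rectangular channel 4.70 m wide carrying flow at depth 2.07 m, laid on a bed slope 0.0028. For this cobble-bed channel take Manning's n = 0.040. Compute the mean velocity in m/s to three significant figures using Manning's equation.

1.41 m/s

A = b·y = 4.70 × 2.07 = 9.729 m²
P = b + 2y = 4.70 + 2×2.07 = 8.840 m
R = A/P = 9.729/8.840 = 1.101 m
Q = (1/n)·A·R^(2/3)·S^(1/2) = (1/0.040) × 9.729 × 1.101^(2/3) × 0.0028^(1/2) = 13.72 m³/s
V = Q/A = 13.72/9.729 = 1.410 m/s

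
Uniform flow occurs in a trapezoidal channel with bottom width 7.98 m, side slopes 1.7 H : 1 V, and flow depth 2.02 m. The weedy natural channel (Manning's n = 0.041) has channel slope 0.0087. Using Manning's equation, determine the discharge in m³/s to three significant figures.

67.1 m³/s

A = (b + z·y)·y = (7.98 + 1.7×2.02)×2.02 = 23.06 m²
P = b + 2y√(1+z²) = 7.98 + 2×2.02×√(1+1.7²) = 15.95 m
R = A/P = 23.06/15.95 = 1.446 m
Q = (1/n)·A·R^(2/3)·S^(1/2) = (1/0.041) × 23.06 × 1.446^(2/3) × 0.0087^(1/2) = 67.06 m³/s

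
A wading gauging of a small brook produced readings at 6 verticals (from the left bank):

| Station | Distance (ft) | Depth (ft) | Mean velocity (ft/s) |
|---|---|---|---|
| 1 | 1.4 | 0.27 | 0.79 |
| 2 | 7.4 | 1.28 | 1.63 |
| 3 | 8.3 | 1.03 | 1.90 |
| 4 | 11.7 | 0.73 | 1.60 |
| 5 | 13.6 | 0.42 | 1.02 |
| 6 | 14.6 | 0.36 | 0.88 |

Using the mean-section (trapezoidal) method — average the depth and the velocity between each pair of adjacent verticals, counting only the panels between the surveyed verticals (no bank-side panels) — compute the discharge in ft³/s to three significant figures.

Panel 1-2: Δb = 6 ft, d̄ = (0.27+1.28)/2 = 0.775, v̄ = (0.79+1.63)/2 = 1.21 → q = 6×0.775×1.21 = 5.627 ft³/s
Panel 2-3: Δb = 0.9 ft, d̄ = (1.28+1.03)/2 = 1.155, v̄ = (1.63+1.90)/2 = 1.765 → q = 0.9×1.155×1.765 = 1.835 ft³/s
Panel 3-4: Δb = 3.4 ft, d̄ = (1.03+0.73)/2 = 0.88, v̄ = (1.90+1.60)/2 = 1.75 → q = 3.4×0.88×1.75 = 5.236 ft³/s
Panel 4-5: Δb = 1.9 ft, d̄ = (0.73+0.42)/2 = 0.575, v̄ = (1.60+1.02)/2 = 1.31 → q = 1.9×0.575×1.31 = 1.431 ft³/s
Panel 5-6: Δb = 1 ft, d̄ = (0.42+0.36)/2 = 0.39, v̄ = (1.02+0.88)/2 = 0.95 → q = 1×0.39×0.95 = 0.3705 ft³/s
Q = Σ q = 14.50 ft³/s

14.5 ft³/s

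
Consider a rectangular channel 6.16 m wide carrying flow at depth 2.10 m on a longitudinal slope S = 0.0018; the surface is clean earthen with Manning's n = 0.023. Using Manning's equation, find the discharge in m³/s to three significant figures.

27.7 m³/s

A = b·y = 6.16 × 2.10 = 12.94 m²
P = b + 2y = 6.16 + 2×2.10 = 10.36 m
R = A/P = 12.94/10.36 = 1.249 m
Q = (1/n)·A·R^(2/3)·S^(1/2) = (1/0.023) × 12.94 × 1.249^(2/3) × 0.0018^(1/2) = 27.67 m³/s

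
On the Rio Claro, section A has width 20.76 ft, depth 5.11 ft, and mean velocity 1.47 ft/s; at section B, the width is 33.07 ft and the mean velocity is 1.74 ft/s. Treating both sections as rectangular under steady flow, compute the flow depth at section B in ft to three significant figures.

Q = A₁V₁ = (20.76×5.11) × 1.47 = 155.9 ft³/s
d₂ = Q/(b₂ V₂) = 155.9/(33.07×1.74) = 2.710 ft

2.71 ft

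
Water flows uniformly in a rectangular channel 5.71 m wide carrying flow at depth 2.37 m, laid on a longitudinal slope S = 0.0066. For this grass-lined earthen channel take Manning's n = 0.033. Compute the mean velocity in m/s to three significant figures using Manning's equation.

2.92 m/s

A = b·y = 5.71 × 2.37 = 13.53 m²
P = b + 2y = 5.71 + 2×2.37 = 10.45 m
R = A/P = 13.53/10.45 = 1.295 m
Q = (1/n)·A·R^(2/3)·S^(1/2) = (1/0.033) × 13.53 × 1.295^(2/3) × 0.0066^(1/2) = 39.58 m³/s
V = Q/A = 39.58/13.53 = 2.925 m/s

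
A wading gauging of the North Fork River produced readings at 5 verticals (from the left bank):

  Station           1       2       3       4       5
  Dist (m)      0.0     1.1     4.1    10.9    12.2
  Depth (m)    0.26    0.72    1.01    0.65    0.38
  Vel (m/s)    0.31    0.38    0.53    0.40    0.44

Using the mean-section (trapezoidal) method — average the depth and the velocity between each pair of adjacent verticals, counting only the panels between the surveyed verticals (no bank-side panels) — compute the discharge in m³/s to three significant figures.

4.27 m³/s

Panel 1-2: Δb = 1.1 m, d̄ = (0.26+0.72)/2 = 0.49, v̄ = (0.31+0.38)/2 = 0.345 → q = 1.1×0.49×0.345 = 0.1860 m³/s
Panel 2-3: Δb = 3 m, d̄ = (0.72+1.01)/2 = 0.865, v̄ = (0.38+0.53)/2 = 0.455 → q = 3×0.865×0.455 = 1.181 m³/s
Panel 3-4: Δb = 6.8 m, d̄ = (1.01+0.65)/2 = 0.83, v̄ = (0.53+0.40)/2 = 0.465 → q = 6.8×0.83×0.465 = 2.624 m³/s
Panel 4-5: Δb = 1.3 m, d̄ = (0.65+0.38)/2 = 0.515, v̄ = (0.40+0.44)/2 = 0.42 → q = 1.3×0.515×0.42 = 0.2812 m³/s
Q = Σ q = 4.272 m³/s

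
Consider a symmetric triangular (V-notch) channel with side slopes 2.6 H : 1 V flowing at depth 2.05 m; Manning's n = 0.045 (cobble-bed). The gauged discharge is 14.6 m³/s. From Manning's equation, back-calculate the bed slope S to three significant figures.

0.00384

A = z·y² = 2.6×2.05² = 10.93 m²
P = 2y√(1+z²) = 2×2.05×√(1+2.6²) = 11.42 m
R = A/P = 10.93/11.42 = 0.9567 m
S = (Q·n / (1·A·R^(2/3)))² = (14.6×0.045 / (1×10.93×0.9709))² = 0.003835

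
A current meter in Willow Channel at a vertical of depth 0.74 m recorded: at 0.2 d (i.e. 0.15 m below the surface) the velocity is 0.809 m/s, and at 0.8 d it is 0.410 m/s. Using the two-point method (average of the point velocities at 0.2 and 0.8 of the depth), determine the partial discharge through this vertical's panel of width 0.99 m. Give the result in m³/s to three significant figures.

v̄ = (0.809 + 0.410) / 2 = 0.6095 m/s
q = v̄ × d × w = 0.6095 × 0.74 × 0.99 = 0.4465 m³/s

0.447 m³/s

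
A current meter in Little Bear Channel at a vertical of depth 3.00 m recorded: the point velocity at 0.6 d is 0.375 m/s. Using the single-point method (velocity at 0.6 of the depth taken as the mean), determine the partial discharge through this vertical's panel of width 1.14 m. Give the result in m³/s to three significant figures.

v̄ = v₀.₆ = 0.375 m/s
q = v̄ × d × w = 0.3750 × 3.00 × 1.14 = 1.283 m³/s

1.28 m³/s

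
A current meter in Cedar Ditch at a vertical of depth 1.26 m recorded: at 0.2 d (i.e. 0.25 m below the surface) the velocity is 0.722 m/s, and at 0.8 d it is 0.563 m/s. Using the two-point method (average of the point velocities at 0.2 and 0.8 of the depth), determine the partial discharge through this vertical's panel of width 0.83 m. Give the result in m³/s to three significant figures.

0.672 m³/s

v̄ = (0.722 + 0.563) / 2 = 0.6425 m/s
q = v̄ × d × w = 0.6425 × 1.26 × 0.83 = 0.6719 m³/s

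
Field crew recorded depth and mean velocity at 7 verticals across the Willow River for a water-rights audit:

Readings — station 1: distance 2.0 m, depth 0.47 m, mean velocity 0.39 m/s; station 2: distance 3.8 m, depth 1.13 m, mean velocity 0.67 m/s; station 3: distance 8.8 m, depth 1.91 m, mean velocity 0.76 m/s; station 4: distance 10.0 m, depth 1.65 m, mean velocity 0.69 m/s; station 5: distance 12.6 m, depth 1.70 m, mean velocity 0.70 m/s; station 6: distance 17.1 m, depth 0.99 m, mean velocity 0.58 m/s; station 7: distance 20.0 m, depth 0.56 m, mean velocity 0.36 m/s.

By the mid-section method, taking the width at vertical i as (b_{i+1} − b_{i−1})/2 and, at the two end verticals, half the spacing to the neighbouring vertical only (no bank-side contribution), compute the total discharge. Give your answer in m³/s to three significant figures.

w_1 = (3.8 − 2.0)/2 = 0.9 m; q_1 = 0.39 × 0.47 × 0.9 = 0.1650 m³/s
w_2 = (8.8 − 2.0)/2 = 3.4 m; q_2 = 0.67 × 1.13 × 3.4 = 2.574 m³/s
w_3 = (10.0 − 3.8)/2 = 3.1 m; q_3 = 0.76 × 1.91 × 3.1 = 4.500 m³/s
w_4 = (12.6 − 8.8)/2 = 1.9 m; q_4 = 0.69 × 1.65 × 1.9 = 2.163 m³/s
w_5 = (17.1 − 10.0)/2 = 3.55 m; q_5 = 0.70 × 1.70 × 3.55 = 4.225 m³/s
w_6 = (20.0 − 12.6)/2 = 3.7 m; q_6 = 0.58 × 0.99 × 3.7 = 2.125 m³/s
w_7 = (20.0 − 17.1)/2 = 1.45 m; q_7 = 0.36 × 0.56 × 1.45 = 0.2923 m³/s
Q = Σ qᵢ = 16.04 m³/s

16.0 m³/s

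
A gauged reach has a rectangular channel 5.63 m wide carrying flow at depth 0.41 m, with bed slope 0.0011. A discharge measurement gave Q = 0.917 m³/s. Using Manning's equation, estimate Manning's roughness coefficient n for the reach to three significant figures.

A = b·y = 5.63 × 0.41 = 2.308 m²
P = b + 2y = 5.63 + 2×0.41 = 6.450 m
R = A/P = 2.308/6.450 = 0.3579 m
n = (1/Q)·A·R^(2/3)·S^(1/2) = (1/0.917) × 2.308 × 0.5041 × 0.03317 = 0.04208

0.0421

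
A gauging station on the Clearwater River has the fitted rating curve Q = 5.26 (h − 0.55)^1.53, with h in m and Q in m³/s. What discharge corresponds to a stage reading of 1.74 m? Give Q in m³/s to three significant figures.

6.86 m³/s

Q = 5.26 × (1.74 − 0.55)^1.53 = 5.26 × 1.19^1.53 = 6.864 m³/s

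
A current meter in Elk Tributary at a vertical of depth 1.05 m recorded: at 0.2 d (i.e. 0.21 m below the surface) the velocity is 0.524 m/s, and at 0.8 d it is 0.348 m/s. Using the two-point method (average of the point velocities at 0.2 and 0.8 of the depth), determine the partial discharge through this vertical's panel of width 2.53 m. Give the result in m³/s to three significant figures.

1.16 m³/s

v̄ = (0.524 + 0.348) / 2 = 0.4360 m/s
q = v̄ × d × w = 0.4360 × 1.05 × 2.53 = 1.158 m³/s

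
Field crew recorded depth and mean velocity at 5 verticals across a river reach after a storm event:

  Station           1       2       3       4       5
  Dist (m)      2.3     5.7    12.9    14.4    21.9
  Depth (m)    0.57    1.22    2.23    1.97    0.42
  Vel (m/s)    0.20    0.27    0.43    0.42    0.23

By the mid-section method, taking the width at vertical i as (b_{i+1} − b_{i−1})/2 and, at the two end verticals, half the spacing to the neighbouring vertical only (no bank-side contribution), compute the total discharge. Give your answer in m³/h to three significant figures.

36700 m³/h

w_1 = (5.7 − 2.3)/2 = 1.7 m; q_1 = 0.20 × 0.57 × 1.7 = 0.1938 m³/s
w_2 = (12.9 − 2.3)/2 = 5.3 m; q_2 = 0.27 × 1.22 × 5.3 = 1.746 m³/s
w_3 = (14.4 − 5.7)/2 = 4.35 m; q_3 = 0.43 × 2.23 × 4.35 = 4.171 m³/s
w_4 = (21.9 − 12.9)/2 = 4.5 m; q_4 = 0.42 × 1.97 × 4.5 = 3.723 m³/s
w_5 = (21.9 − 14.4)/2 = 3.75 m; q_5 = 0.23 × 0.42 × 3.75 = 0.3623 m³/s
Q = Σ qᵢ = 10.20 m³/s
= 10.20 × 3600 = 36710 m³/h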